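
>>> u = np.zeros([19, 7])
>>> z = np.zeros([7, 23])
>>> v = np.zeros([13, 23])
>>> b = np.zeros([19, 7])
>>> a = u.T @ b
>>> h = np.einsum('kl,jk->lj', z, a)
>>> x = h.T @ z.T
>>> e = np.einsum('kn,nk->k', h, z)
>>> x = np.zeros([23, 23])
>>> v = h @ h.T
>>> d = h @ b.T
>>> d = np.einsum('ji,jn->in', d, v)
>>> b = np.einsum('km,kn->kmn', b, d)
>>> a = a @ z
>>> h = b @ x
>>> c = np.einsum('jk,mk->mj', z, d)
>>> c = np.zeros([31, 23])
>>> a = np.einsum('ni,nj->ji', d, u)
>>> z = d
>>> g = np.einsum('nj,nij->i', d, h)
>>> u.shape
(19, 7)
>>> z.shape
(19, 23)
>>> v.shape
(23, 23)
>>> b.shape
(19, 7, 23)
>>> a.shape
(7, 23)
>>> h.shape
(19, 7, 23)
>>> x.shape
(23, 23)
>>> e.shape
(23,)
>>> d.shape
(19, 23)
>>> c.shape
(31, 23)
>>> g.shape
(7,)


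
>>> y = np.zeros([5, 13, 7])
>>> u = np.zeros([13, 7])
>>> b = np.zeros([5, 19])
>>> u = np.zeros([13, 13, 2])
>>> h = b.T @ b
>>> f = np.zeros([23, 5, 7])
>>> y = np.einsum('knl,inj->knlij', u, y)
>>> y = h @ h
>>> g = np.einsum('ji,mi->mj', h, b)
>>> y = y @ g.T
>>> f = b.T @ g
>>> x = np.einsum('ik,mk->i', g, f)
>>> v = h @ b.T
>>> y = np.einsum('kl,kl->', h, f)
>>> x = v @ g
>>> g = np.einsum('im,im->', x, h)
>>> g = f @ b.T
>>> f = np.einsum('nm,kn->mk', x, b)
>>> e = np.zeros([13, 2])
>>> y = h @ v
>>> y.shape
(19, 5)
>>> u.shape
(13, 13, 2)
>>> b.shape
(5, 19)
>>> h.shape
(19, 19)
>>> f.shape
(19, 5)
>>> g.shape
(19, 5)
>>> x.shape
(19, 19)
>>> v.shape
(19, 5)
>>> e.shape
(13, 2)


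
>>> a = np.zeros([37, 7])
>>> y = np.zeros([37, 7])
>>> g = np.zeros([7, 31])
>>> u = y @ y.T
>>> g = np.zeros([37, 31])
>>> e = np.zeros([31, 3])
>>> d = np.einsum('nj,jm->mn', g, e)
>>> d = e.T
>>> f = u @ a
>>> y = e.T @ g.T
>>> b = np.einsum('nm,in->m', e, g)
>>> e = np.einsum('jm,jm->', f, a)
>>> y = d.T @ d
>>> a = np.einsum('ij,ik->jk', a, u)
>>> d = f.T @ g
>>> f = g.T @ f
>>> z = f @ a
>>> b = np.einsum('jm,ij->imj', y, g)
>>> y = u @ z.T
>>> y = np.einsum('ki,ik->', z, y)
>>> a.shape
(7, 37)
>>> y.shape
()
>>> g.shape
(37, 31)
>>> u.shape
(37, 37)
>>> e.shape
()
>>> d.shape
(7, 31)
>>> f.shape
(31, 7)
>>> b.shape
(37, 31, 31)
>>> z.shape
(31, 37)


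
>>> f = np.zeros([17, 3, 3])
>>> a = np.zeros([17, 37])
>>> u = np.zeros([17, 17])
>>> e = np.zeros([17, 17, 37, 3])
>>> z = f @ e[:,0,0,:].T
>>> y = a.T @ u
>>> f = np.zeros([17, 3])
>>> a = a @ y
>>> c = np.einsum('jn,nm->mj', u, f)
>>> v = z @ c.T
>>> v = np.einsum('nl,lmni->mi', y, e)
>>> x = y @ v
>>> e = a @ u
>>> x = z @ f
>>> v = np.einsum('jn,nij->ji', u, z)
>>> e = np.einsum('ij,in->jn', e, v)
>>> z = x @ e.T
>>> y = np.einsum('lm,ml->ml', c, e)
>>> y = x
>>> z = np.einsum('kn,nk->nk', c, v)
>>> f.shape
(17, 3)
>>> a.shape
(17, 17)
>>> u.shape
(17, 17)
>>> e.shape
(17, 3)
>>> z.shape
(17, 3)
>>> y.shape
(17, 3, 3)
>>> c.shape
(3, 17)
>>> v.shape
(17, 3)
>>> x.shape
(17, 3, 3)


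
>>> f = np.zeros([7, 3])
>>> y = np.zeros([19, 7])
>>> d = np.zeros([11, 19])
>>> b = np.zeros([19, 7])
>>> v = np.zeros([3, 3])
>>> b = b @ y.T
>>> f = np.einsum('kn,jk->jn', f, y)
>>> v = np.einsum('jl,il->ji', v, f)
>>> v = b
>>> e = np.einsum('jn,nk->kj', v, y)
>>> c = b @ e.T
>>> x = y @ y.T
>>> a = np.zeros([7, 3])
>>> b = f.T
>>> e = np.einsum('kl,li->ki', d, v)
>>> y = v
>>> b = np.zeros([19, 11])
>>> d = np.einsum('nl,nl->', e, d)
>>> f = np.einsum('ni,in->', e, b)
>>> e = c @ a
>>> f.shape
()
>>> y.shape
(19, 19)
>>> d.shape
()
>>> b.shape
(19, 11)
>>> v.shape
(19, 19)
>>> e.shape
(19, 3)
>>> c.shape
(19, 7)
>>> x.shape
(19, 19)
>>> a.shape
(7, 3)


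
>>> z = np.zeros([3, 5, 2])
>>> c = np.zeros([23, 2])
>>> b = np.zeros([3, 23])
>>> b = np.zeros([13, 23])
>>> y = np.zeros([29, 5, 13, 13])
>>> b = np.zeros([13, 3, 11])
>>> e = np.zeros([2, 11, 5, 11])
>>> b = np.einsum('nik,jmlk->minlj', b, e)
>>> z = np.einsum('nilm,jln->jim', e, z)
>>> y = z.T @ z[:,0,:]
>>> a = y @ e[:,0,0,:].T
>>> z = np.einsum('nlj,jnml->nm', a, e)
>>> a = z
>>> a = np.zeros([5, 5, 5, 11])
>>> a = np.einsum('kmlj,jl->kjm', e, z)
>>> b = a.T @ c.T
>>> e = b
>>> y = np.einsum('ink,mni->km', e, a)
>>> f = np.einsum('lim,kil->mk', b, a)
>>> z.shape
(11, 5)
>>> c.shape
(23, 2)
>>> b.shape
(11, 11, 23)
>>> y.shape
(23, 2)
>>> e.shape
(11, 11, 23)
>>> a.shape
(2, 11, 11)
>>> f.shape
(23, 2)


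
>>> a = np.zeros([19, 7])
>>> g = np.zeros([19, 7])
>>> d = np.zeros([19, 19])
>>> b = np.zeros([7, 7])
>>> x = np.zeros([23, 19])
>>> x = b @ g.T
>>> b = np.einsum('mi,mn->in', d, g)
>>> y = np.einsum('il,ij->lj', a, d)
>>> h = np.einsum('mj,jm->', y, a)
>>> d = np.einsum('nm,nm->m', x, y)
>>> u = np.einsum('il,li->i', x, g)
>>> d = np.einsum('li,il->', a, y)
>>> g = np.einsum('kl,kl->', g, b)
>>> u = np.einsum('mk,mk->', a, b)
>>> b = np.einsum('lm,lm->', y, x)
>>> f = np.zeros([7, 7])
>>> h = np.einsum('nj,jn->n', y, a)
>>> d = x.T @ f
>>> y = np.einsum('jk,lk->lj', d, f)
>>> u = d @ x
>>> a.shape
(19, 7)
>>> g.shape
()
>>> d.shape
(19, 7)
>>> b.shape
()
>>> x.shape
(7, 19)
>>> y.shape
(7, 19)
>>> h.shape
(7,)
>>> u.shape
(19, 19)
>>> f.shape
(7, 7)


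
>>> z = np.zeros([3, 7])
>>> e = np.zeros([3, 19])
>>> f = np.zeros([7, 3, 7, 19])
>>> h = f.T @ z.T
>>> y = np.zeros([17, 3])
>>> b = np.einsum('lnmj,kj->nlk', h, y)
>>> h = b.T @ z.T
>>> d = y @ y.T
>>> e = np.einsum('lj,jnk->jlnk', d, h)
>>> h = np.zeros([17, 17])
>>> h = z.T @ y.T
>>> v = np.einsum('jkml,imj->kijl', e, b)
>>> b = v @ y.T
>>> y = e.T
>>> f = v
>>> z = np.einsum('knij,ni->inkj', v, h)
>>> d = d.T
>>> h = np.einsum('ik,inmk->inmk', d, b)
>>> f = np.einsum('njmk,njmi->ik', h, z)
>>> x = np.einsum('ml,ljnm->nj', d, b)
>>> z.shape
(17, 7, 17, 3)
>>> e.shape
(17, 17, 19, 3)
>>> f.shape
(3, 17)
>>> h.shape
(17, 7, 17, 17)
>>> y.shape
(3, 19, 17, 17)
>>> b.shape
(17, 7, 17, 17)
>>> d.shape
(17, 17)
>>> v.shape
(17, 7, 17, 3)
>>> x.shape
(17, 7)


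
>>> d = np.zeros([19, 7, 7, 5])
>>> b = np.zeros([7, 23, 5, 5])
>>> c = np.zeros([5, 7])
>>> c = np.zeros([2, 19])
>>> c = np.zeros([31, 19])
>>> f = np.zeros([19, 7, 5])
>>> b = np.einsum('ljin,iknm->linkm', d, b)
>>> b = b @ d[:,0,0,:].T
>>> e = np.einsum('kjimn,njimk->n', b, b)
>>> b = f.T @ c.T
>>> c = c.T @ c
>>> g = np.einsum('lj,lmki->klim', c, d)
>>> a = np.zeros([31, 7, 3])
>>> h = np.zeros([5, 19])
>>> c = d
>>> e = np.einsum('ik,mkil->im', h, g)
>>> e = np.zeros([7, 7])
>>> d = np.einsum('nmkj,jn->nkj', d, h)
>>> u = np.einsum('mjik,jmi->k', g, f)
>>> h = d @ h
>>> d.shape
(19, 7, 5)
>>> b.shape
(5, 7, 31)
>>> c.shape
(19, 7, 7, 5)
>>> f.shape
(19, 7, 5)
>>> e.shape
(7, 7)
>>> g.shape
(7, 19, 5, 7)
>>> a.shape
(31, 7, 3)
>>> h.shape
(19, 7, 19)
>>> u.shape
(7,)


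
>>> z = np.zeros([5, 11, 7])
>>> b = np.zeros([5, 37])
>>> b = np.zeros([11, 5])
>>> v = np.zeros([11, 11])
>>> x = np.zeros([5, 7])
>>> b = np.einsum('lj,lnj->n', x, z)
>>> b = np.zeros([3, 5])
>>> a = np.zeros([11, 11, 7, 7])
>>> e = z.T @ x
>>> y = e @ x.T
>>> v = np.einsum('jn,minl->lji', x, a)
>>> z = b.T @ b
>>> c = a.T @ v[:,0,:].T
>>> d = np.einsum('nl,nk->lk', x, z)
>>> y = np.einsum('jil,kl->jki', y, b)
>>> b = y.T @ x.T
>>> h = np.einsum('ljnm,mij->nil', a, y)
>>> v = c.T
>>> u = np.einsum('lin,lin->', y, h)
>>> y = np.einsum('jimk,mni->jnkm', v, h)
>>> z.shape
(5, 5)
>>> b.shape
(11, 3, 5)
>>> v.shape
(7, 11, 7, 7)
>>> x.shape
(5, 7)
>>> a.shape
(11, 11, 7, 7)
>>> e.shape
(7, 11, 7)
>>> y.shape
(7, 3, 7, 7)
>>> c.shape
(7, 7, 11, 7)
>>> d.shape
(7, 5)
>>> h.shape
(7, 3, 11)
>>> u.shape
()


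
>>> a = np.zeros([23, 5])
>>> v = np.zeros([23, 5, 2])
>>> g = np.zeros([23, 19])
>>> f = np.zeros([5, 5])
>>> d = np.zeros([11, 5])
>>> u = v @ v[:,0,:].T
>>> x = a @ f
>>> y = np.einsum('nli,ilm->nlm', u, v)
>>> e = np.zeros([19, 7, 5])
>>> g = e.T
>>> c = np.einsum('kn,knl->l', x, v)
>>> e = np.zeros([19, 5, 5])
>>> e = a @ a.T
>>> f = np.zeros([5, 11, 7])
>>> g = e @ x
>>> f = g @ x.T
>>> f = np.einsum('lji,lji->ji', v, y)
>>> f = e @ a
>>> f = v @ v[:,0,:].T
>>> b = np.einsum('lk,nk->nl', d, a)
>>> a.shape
(23, 5)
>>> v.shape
(23, 5, 2)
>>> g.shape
(23, 5)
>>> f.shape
(23, 5, 23)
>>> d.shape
(11, 5)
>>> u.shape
(23, 5, 23)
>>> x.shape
(23, 5)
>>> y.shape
(23, 5, 2)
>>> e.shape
(23, 23)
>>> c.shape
(2,)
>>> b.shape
(23, 11)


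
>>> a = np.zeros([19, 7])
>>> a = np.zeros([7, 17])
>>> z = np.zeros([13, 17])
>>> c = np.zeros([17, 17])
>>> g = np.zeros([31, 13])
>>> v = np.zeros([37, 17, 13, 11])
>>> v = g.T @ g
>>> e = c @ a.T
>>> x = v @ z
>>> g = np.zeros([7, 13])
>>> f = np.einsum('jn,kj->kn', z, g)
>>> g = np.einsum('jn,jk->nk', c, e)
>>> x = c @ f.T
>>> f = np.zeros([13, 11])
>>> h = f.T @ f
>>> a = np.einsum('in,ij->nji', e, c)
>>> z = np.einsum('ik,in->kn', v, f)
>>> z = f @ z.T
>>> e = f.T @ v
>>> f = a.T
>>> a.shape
(7, 17, 17)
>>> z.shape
(13, 13)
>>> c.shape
(17, 17)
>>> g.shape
(17, 7)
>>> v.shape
(13, 13)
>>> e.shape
(11, 13)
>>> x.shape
(17, 7)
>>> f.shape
(17, 17, 7)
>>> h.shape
(11, 11)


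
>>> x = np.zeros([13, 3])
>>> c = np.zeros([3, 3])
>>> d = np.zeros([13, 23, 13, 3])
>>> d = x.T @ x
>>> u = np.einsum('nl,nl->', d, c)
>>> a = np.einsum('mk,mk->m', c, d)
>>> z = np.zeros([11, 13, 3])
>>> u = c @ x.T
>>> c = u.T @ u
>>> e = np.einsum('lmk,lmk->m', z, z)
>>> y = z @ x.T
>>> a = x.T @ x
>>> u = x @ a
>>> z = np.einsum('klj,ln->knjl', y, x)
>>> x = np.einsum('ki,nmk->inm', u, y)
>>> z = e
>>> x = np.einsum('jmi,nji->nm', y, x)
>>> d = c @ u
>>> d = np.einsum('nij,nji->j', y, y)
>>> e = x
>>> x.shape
(3, 13)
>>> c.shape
(13, 13)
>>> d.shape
(13,)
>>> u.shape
(13, 3)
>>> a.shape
(3, 3)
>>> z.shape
(13,)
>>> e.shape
(3, 13)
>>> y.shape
(11, 13, 13)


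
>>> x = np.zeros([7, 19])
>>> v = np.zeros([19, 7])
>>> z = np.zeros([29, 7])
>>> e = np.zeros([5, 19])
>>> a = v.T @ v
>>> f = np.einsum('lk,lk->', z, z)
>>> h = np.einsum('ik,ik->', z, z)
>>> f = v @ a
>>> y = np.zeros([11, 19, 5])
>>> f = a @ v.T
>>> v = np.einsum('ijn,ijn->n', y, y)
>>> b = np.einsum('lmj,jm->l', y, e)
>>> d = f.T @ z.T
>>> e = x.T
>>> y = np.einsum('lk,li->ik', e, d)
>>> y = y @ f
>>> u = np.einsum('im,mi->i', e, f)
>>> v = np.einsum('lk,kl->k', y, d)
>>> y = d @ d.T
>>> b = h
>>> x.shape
(7, 19)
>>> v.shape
(19,)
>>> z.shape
(29, 7)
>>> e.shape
(19, 7)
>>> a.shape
(7, 7)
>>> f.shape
(7, 19)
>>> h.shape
()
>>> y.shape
(19, 19)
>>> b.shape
()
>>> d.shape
(19, 29)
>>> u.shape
(19,)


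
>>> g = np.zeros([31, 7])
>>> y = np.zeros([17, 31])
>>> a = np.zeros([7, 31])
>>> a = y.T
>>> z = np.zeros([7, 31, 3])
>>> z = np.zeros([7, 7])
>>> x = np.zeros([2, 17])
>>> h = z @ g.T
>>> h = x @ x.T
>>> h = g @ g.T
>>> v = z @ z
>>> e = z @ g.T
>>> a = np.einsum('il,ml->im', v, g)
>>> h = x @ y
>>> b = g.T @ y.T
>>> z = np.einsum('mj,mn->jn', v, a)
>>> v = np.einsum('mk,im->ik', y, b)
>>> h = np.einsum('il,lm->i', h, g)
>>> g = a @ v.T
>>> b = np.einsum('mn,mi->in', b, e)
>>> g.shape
(7, 7)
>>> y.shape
(17, 31)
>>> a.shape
(7, 31)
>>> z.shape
(7, 31)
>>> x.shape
(2, 17)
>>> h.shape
(2,)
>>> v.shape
(7, 31)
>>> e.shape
(7, 31)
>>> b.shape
(31, 17)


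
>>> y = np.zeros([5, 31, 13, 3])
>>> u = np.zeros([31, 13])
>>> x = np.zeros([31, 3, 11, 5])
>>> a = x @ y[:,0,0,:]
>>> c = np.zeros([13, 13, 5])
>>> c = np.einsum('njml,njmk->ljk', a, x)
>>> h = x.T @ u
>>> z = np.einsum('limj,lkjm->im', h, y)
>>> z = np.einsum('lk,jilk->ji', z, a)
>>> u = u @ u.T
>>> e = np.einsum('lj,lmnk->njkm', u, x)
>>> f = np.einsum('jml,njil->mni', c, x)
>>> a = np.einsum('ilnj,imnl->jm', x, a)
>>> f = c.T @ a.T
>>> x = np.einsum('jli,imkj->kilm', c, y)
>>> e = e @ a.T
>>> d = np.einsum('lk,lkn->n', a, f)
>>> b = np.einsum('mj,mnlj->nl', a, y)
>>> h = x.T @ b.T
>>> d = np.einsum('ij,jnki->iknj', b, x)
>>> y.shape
(5, 31, 13, 3)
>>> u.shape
(31, 31)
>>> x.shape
(13, 5, 3, 31)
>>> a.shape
(5, 3)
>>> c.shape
(3, 3, 5)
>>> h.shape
(31, 3, 5, 31)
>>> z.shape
(31, 3)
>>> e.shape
(11, 31, 5, 5)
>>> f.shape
(5, 3, 5)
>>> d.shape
(31, 3, 5, 13)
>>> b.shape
(31, 13)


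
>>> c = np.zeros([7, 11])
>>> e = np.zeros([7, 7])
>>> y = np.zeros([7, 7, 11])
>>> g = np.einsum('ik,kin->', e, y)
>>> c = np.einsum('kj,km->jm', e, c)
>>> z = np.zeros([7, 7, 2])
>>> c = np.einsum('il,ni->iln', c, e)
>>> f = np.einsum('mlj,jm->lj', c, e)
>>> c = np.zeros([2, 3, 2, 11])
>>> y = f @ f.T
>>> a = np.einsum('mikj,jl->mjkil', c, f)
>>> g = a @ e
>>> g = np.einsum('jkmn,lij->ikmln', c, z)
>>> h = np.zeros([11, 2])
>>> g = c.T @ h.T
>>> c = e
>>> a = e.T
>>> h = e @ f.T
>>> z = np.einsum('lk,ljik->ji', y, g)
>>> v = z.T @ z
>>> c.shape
(7, 7)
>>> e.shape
(7, 7)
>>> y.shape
(11, 11)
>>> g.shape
(11, 2, 3, 11)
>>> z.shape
(2, 3)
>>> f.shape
(11, 7)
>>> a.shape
(7, 7)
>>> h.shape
(7, 11)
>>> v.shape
(3, 3)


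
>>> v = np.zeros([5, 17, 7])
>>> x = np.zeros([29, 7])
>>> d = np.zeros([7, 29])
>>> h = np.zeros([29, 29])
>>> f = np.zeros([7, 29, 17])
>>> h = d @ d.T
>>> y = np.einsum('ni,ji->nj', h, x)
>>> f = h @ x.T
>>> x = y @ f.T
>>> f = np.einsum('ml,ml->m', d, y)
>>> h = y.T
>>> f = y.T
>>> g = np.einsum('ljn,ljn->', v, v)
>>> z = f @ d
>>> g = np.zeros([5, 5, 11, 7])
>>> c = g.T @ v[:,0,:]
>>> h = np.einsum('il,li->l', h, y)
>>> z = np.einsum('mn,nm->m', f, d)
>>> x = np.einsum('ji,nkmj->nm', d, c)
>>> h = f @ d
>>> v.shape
(5, 17, 7)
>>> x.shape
(7, 5)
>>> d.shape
(7, 29)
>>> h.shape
(29, 29)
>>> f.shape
(29, 7)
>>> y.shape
(7, 29)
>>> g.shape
(5, 5, 11, 7)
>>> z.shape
(29,)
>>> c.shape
(7, 11, 5, 7)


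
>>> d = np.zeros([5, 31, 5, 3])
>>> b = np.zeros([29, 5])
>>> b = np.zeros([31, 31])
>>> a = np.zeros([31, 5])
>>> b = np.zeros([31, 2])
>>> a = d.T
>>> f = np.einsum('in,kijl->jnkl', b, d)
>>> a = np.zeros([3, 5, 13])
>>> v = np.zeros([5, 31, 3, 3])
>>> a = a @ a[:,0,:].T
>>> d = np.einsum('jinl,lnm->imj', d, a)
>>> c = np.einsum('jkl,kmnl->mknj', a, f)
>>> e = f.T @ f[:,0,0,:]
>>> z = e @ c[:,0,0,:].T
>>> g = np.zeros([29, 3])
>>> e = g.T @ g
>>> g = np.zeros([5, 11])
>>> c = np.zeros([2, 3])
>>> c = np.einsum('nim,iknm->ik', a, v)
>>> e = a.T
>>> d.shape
(31, 3, 5)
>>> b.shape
(31, 2)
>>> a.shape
(3, 5, 3)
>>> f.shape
(5, 2, 5, 3)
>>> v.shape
(5, 31, 3, 3)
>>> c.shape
(5, 31)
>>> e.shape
(3, 5, 3)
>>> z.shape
(3, 5, 2, 2)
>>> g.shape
(5, 11)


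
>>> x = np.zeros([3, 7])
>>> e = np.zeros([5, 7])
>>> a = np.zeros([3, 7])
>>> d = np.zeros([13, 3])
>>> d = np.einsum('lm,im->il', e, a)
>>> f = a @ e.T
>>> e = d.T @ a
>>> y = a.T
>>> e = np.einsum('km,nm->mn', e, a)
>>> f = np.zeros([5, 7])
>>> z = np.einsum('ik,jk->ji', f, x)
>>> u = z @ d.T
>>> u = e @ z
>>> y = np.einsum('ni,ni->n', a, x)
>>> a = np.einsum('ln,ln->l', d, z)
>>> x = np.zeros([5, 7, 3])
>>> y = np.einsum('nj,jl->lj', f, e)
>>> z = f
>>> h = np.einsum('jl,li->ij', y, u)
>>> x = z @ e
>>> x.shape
(5, 3)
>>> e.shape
(7, 3)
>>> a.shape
(3,)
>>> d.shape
(3, 5)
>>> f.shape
(5, 7)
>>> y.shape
(3, 7)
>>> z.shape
(5, 7)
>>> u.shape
(7, 5)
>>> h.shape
(5, 3)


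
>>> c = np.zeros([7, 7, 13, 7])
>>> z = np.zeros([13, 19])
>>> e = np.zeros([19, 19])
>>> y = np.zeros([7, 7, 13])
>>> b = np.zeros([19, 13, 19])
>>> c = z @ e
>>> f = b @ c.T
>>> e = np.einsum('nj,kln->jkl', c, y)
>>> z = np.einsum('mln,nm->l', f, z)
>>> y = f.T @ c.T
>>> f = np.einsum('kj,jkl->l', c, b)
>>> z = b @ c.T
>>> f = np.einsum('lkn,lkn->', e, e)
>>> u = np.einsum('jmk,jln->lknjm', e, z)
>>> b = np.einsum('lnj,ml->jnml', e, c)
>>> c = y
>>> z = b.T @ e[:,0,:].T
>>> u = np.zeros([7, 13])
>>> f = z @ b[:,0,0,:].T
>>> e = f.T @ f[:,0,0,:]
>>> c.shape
(13, 13, 13)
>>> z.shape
(19, 13, 7, 19)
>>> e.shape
(7, 7, 13, 7)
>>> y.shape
(13, 13, 13)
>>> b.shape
(7, 7, 13, 19)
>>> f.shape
(19, 13, 7, 7)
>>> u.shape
(7, 13)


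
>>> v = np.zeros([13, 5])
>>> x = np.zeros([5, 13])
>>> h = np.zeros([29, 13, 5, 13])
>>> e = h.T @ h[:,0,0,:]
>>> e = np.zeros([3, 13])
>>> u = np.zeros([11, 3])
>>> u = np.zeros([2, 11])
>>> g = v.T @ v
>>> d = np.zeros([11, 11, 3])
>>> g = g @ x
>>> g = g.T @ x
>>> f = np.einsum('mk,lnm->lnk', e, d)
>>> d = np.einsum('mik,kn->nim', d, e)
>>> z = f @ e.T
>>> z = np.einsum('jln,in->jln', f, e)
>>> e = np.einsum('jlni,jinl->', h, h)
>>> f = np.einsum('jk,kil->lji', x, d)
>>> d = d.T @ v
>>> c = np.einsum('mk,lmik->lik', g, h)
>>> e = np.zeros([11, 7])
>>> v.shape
(13, 5)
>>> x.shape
(5, 13)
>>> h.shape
(29, 13, 5, 13)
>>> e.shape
(11, 7)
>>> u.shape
(2, 11)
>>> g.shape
(13, 13)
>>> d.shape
(11, 11, 5)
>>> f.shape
(11, 5, 11)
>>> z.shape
(11, 11, 13)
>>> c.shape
(29, 5, 13)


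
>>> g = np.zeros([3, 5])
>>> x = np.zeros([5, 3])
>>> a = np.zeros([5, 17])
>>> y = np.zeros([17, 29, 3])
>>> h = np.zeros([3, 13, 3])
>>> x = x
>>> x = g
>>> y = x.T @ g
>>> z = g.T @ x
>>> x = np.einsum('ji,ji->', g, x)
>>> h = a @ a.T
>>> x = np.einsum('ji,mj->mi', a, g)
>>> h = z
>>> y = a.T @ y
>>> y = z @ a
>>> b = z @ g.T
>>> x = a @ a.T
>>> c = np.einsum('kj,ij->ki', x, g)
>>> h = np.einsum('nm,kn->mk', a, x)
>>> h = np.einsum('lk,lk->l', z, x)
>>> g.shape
(3, 5)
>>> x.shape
(5, 5)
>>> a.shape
(5, 17)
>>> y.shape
(5, 17)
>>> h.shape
(5,)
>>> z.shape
(5, 5)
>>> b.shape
(5, 3)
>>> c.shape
(5, 3)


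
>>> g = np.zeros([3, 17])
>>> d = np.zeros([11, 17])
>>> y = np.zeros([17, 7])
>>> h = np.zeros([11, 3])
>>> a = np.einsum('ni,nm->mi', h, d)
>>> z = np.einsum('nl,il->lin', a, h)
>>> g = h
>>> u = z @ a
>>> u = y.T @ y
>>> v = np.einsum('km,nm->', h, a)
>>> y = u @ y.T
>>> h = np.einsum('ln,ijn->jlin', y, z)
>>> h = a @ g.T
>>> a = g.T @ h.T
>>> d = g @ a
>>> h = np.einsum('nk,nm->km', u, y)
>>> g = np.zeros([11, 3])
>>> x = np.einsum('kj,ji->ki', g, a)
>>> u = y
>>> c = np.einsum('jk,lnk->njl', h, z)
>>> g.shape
(11, 3)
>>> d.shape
(11, 17)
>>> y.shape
(7, 17)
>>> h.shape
(7, 17)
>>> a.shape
(3, 17)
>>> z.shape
(3, 11, 17)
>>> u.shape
(7, 17)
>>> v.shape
()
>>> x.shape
(11, 17)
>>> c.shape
(11, 7, 3)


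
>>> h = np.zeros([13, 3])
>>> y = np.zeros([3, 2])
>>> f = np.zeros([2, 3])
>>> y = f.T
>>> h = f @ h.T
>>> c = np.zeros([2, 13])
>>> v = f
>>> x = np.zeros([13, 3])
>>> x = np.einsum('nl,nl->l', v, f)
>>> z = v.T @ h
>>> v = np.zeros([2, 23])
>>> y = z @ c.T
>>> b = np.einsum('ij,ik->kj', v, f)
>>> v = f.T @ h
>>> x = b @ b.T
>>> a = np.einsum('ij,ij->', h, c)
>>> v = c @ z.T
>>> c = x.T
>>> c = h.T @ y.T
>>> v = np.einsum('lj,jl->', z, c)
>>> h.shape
(2, 13)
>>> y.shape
(3, 2)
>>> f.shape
(2, 3)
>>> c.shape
(13, 3)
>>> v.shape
()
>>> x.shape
(3, 3)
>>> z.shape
(3, 13)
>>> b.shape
(3, 23)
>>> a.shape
()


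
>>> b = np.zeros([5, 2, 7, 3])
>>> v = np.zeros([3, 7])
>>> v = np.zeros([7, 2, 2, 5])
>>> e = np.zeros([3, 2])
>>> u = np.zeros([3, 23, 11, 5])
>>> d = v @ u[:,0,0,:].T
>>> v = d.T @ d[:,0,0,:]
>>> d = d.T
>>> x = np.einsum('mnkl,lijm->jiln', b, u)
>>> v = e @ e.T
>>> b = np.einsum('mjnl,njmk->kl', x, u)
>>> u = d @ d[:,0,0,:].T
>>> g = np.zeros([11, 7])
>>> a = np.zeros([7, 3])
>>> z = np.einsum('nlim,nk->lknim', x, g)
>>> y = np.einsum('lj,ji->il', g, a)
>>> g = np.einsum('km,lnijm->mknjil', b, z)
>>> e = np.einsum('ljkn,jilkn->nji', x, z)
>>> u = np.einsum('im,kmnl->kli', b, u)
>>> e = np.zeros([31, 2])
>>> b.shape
(5, 2)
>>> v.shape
(3, 3)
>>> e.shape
(31, 2)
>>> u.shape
(3, 3, 5)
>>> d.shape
(3, 2, 2, 7)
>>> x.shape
(11, 23, 3, 2)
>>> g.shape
(2, 5, 7, 3, 11, 23)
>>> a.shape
(7, 3)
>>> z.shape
(23, 7, 11, 3, 2)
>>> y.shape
(3, 11)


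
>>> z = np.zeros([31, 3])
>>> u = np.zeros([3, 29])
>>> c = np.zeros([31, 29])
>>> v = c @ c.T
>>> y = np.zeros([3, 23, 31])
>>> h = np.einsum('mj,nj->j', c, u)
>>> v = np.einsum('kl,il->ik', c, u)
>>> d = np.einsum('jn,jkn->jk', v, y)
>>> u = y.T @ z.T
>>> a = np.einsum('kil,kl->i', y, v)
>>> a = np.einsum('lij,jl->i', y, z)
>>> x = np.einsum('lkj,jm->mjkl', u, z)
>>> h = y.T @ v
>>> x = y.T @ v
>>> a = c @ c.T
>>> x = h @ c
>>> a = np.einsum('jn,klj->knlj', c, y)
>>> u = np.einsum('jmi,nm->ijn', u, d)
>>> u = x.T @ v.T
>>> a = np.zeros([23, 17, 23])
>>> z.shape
(31, 3)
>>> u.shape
(29, 23, 3)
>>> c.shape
(31, 29)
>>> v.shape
(3, 31)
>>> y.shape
(3, 23, 31)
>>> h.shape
(31, 23, 31)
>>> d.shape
(3, 23)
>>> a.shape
(23, 17, 23)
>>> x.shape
(31, 23, 29)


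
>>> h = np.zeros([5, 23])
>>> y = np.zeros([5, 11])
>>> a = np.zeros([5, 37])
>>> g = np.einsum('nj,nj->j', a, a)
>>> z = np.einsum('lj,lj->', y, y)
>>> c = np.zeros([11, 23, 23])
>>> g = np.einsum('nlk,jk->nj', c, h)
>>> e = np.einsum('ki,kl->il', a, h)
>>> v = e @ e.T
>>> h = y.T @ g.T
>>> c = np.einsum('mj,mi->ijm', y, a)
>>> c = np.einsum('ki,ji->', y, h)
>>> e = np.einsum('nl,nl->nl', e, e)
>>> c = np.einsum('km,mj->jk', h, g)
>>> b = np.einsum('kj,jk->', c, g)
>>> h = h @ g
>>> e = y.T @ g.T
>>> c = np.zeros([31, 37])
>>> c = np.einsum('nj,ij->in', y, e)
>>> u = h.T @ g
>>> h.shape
(11, 5)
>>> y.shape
(5, 11)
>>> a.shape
(5, 37)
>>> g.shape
(11, 5)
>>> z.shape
()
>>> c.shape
(11, 5)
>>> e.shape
(11, 11)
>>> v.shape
(37, 37)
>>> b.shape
()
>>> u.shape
(5, 5)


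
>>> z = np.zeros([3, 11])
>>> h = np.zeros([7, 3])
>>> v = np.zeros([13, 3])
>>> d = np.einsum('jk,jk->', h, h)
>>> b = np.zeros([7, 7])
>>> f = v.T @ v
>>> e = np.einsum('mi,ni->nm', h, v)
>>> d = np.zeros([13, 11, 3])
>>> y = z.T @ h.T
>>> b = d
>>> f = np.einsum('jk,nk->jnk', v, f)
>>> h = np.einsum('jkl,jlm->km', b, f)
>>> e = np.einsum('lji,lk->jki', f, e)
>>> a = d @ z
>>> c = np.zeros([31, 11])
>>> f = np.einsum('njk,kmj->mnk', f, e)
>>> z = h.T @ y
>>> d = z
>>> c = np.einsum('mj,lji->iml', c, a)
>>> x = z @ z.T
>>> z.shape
(3, 7)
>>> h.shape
(11, 3)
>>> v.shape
(13, 3)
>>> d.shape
(3, 7)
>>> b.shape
(13, 11, 3)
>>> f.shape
(7, 13, 3)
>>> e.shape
(3, 7, 3)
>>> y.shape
(11, 7)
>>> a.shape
(13, 11, 11)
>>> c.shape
(11, 31, 13)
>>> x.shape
(3, 3)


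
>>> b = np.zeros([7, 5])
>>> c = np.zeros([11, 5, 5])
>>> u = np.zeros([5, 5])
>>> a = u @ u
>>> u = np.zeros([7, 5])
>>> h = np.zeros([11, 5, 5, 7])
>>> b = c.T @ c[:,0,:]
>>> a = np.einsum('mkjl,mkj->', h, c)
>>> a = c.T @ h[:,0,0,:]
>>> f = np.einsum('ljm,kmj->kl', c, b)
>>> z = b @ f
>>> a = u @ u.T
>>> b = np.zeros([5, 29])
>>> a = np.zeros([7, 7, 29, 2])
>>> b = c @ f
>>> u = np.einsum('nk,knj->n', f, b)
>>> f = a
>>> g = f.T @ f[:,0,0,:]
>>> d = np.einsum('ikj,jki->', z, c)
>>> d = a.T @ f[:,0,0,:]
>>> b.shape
(11, 5, 11)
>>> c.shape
(11, 5, 5)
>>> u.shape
(5,)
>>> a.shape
(7, 7, 29, 2)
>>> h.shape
(11, 5, 5, 7)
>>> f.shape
(7, 7, 29, 2)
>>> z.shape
(5, 5, 11)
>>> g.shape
(2, 29, 7, 2)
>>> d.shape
(2, 29, 7, 2)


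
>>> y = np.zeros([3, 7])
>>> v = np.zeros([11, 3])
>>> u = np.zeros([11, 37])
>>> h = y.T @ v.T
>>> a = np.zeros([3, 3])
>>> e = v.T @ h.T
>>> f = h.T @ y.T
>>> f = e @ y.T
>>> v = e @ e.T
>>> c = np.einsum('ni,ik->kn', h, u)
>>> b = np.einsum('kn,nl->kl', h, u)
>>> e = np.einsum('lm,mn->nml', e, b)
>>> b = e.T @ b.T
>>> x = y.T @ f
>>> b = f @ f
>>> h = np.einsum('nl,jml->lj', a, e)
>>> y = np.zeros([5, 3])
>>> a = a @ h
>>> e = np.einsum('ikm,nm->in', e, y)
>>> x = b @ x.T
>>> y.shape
(5, 3)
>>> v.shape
(3, 3)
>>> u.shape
(11, 37)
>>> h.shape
(3, 37)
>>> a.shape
(3, 37)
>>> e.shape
(37, 5)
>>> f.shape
(3, 3)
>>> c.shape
(37, 7)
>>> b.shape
(3, 3)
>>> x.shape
(3, 7)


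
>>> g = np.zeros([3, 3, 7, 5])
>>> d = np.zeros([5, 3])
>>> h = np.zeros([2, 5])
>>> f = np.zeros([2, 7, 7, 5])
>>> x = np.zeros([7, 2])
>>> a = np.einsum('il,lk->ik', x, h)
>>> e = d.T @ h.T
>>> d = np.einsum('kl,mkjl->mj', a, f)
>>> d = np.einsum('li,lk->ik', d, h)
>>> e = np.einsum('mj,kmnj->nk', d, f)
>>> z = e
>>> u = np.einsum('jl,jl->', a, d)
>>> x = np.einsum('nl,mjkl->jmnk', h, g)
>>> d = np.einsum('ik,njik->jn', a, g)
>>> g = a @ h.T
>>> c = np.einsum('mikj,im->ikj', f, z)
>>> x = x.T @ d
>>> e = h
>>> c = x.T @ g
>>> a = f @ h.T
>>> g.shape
(7, 2)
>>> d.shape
(3, 3)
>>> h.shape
(2, 5)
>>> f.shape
(2, 7, 7, 5)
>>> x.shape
(7, 2, 3, 3)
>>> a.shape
(2, 7, 7, 2)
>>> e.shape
(2, 5)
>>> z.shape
(7, 2)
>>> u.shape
()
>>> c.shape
(3, 3, 2, 2)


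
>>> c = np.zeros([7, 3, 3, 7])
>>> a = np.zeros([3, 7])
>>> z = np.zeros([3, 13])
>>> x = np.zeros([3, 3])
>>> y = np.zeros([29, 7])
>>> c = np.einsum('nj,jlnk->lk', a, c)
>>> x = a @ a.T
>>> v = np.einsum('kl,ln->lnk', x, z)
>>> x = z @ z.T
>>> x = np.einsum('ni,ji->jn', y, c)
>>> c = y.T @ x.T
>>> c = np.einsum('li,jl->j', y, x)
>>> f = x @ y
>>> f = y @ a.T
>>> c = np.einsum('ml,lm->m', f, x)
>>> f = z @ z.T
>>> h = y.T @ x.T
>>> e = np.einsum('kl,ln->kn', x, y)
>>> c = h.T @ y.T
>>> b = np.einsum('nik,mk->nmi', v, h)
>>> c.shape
(3, 29)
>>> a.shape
(3, 7)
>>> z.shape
(3, 13)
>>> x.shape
(3, 29)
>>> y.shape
(29, 7)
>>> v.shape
(3, 13, 3)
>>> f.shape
(3, 3)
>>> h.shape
(7, 3)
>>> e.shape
(3, 7)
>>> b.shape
(3, 7, 13)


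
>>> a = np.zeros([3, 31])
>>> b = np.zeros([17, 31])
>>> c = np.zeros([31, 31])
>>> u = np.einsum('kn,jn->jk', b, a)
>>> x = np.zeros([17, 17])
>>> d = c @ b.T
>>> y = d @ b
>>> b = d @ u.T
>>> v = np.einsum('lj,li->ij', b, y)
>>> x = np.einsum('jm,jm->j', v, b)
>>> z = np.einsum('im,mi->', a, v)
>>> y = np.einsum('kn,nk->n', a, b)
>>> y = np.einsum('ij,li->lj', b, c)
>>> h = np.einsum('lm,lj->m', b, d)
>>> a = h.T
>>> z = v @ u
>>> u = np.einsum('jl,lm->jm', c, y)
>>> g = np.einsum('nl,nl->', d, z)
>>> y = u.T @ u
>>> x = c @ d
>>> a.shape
(3,)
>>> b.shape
(31, 3)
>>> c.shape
(31, 31)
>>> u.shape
(31, 3)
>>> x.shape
(31, 17)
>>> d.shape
(31, 17)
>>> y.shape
(3, 3)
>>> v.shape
(31, 3)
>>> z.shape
(31, 17)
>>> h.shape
(3,)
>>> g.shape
()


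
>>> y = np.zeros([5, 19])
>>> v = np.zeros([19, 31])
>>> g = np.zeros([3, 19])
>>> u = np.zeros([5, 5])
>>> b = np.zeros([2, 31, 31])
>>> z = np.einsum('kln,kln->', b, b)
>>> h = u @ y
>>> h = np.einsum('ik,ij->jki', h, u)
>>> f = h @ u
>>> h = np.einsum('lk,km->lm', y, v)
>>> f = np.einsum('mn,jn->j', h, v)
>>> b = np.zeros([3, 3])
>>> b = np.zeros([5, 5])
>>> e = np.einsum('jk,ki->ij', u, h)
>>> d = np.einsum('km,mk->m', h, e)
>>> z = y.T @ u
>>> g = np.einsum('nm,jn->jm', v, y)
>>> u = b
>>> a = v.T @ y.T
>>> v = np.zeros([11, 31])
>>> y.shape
(5, 19)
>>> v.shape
(11, 31)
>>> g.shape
(5, 31)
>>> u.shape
(5, 5)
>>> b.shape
(5, 5)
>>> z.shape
(19, 5)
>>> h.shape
(5, 31)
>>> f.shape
(19,)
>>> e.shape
(31, 5)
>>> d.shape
(31,)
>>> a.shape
(31, 5)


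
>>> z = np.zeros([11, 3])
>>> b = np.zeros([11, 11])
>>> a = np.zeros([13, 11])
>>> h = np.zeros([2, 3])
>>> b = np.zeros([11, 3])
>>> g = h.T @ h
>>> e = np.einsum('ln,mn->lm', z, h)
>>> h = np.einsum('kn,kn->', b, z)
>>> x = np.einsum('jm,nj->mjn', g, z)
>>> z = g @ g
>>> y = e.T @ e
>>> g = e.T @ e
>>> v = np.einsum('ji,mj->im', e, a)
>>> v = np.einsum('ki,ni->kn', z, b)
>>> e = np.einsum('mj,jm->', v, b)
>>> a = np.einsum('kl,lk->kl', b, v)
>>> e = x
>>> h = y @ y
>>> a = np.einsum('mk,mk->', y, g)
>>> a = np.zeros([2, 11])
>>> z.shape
(3, 3)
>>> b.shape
(11, 3)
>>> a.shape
(2, 11)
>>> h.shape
(2, 2)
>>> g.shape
(2, 2)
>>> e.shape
(3, 3, 11)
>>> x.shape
(3, 3, 11)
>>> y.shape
(2, 2)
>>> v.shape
(3, 11)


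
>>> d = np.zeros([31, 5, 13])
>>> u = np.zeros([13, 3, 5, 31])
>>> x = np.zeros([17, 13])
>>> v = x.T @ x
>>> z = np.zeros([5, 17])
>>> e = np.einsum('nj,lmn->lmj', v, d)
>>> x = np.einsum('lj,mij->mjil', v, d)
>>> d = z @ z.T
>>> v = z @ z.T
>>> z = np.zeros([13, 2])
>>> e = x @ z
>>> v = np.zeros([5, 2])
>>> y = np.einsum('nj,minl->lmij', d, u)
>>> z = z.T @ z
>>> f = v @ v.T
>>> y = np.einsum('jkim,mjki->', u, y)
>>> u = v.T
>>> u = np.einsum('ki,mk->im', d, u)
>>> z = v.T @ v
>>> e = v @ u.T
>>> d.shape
(5, 5)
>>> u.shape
(5, 2)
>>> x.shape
(31, 13, 5, 13)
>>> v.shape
(5, 2)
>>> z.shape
(2, 2)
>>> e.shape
(5, 5)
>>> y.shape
()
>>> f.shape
(5, 5)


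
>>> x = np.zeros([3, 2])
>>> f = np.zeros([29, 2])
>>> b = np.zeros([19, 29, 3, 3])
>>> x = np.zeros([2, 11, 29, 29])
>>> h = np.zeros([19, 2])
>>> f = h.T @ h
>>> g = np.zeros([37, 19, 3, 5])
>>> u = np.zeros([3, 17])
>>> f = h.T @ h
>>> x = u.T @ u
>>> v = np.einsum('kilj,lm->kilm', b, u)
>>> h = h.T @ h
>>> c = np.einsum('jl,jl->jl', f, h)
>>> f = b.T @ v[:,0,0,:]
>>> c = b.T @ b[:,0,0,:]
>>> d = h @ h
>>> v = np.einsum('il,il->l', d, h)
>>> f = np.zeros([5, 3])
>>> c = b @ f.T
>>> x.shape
(17, 17)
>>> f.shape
(5, 3)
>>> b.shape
(19, 29, 3, 3)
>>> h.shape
(2, 2)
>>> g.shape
(37, 19, 3, 5)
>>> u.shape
(3, 17)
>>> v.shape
(2,)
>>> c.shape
(19, 29, 3, 5)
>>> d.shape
(2, 2)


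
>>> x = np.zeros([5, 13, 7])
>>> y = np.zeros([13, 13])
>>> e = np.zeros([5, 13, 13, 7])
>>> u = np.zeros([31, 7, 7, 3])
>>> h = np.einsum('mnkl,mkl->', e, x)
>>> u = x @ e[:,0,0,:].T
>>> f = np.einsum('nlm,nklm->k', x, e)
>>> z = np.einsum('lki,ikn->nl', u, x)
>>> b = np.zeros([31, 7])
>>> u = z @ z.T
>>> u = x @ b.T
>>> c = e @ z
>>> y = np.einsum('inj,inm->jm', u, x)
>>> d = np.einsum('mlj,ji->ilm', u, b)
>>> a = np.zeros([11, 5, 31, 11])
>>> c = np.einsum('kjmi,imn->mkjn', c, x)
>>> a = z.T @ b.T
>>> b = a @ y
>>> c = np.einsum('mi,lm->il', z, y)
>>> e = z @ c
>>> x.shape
(5, 13, 7)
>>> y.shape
(31, 7)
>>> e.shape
(7, 31)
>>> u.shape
(5, 13, 31)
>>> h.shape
()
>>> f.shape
(13,)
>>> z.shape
(7, 5)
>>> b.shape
(5, 7)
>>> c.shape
(5, 31)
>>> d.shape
(7, 13, 5)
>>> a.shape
(5, 31)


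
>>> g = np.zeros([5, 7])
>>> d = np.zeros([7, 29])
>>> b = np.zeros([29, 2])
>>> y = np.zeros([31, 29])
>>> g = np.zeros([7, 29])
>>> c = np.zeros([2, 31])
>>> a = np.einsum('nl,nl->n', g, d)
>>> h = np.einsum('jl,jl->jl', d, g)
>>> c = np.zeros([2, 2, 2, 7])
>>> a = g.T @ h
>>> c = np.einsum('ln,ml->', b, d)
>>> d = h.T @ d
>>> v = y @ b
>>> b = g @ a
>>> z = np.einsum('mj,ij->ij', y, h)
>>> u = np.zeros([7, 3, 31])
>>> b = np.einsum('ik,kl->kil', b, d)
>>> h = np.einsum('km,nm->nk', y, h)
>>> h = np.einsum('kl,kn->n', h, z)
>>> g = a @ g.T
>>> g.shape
(29, 7)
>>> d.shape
(29, 29)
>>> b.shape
(29, 7, 29)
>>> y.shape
(31, 29)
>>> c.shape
()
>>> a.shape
(29, 29)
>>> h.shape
(29,)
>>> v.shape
(31, 2)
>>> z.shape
(7, 29)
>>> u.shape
(7, 3, 31)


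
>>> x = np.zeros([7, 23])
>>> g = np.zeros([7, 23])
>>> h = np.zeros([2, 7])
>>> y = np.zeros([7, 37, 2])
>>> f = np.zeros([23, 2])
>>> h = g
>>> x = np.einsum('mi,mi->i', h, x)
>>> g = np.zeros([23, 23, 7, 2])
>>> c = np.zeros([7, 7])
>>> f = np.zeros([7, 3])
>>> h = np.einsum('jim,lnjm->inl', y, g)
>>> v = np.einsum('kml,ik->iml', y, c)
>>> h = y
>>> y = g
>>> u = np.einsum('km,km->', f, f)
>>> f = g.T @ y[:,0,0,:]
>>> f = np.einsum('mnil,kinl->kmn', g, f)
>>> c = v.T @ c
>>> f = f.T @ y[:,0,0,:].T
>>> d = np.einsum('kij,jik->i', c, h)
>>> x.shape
(23,)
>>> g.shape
(23, 23, 7, 2)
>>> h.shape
(7, 37, 2)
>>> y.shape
(23, 23, 7, 2)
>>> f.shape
(23, 23, 23)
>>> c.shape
(2, 37, 7)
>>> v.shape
(7, 37, 2)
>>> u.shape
()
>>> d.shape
(37,)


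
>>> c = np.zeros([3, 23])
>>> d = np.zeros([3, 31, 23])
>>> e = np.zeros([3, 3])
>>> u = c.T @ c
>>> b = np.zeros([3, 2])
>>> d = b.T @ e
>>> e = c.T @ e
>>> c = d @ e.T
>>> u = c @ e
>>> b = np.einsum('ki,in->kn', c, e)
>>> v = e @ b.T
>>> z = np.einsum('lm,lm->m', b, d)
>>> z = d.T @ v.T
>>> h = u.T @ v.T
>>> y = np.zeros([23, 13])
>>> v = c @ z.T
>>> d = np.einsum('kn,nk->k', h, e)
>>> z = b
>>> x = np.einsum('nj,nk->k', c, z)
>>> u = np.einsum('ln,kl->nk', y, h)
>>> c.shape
(2, 23)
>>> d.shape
(3,)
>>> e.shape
(23, 3)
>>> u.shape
(13, 3)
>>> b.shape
(2, 3)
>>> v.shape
(2, 3)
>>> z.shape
(2, 3)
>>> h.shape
(3, 23)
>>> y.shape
(23, 13)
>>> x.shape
(3,)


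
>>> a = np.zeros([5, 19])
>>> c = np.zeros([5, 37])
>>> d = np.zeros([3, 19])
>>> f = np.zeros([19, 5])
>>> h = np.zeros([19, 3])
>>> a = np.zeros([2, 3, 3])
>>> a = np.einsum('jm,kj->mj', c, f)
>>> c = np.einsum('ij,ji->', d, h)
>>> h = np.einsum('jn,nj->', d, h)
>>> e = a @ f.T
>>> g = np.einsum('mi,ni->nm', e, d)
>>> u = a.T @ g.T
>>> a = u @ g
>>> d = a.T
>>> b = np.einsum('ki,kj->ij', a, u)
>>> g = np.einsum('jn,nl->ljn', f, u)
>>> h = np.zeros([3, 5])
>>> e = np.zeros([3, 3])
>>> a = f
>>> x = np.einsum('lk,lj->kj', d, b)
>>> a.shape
(19, 5)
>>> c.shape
()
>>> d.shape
(37, 5)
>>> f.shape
(19, 5)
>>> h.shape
(3, 5)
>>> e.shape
(3, 3)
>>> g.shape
(3, 19, 5)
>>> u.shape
(5, 3)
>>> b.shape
(37, 3)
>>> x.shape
(5, 3)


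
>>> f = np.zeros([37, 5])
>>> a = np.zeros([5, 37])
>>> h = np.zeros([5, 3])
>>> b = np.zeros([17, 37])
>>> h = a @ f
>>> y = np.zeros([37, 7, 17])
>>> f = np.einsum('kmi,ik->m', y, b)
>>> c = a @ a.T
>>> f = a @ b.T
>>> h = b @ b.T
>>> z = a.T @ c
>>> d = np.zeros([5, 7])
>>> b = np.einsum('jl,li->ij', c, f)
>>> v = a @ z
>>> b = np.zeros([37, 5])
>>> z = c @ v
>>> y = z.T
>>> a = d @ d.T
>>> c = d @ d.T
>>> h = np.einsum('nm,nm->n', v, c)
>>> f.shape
(5, 17)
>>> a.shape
(5, 5)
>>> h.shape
(5,)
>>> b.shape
(37, 5)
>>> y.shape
(5, 5)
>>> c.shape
(5, 5)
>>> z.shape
(5, 5)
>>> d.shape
(5, 7)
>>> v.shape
(5, 5)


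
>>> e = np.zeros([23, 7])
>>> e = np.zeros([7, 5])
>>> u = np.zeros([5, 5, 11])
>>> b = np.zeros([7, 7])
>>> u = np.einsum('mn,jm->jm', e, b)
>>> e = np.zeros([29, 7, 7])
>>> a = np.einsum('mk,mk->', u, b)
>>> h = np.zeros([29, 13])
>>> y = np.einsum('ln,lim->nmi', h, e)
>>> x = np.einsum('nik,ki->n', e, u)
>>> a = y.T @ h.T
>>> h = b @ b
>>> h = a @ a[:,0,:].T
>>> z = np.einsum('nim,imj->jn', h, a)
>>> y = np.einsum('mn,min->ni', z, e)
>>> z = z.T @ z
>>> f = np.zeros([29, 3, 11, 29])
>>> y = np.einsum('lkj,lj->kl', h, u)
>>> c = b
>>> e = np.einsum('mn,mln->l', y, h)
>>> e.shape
(7,)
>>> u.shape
(7, 7)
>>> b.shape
(7, 7)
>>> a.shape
(7, 7, 29)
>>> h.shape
(7, 7, 7)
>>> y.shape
(7, 7)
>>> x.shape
(29,)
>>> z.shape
(7, 7)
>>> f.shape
(29, 3, 11, 29)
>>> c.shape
(7, 7)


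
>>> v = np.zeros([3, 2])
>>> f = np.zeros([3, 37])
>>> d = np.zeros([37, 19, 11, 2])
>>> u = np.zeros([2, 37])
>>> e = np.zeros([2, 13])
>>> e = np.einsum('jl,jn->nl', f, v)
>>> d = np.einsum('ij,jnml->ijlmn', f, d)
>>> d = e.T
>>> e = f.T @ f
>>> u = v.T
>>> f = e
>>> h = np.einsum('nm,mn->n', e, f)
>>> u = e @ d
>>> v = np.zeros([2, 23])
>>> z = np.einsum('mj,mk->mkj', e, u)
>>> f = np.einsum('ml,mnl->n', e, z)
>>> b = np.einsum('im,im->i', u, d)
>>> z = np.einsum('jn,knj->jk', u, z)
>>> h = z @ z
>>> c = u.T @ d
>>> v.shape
(2, 23)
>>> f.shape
(2,)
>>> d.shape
(37, 2)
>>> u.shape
(37, 2)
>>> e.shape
(37, 37)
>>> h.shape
(37, 37)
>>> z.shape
(37, 37)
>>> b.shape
(37,)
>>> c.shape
(2, 2)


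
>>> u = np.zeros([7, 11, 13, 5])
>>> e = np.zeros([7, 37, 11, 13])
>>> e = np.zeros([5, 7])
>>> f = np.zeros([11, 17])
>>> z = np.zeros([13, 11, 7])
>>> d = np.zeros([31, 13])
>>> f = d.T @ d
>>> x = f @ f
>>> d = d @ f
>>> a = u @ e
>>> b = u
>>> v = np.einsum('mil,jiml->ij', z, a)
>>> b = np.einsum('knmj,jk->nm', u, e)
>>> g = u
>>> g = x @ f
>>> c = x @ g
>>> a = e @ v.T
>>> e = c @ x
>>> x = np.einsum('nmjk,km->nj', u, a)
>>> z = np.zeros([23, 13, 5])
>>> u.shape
(7, 11, 13, 5)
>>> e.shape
(13, 13)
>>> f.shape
(13, 13)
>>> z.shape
(23, 13, 5)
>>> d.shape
(31, 13)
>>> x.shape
(7, 13)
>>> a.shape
(5, 11)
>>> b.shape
(11, 13)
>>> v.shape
(11, 7)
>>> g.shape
(13, 13)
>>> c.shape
(13, 13)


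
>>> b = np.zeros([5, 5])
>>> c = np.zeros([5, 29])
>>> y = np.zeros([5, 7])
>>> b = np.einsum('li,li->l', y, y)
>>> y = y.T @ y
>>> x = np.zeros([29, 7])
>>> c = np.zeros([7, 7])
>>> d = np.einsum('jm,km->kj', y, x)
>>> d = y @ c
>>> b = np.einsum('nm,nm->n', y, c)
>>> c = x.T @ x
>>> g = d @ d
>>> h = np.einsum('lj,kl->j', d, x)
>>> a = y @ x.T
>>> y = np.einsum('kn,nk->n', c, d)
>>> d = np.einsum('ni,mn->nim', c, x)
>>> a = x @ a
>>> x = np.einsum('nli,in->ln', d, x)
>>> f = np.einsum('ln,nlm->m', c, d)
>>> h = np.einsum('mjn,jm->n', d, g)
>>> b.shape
(7,)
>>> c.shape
(7, 7)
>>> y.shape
(7,)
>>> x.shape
(7, 7)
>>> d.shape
(7, 7, 29)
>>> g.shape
(7, 7)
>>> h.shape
(29,)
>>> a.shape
(29, 29)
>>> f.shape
(29,)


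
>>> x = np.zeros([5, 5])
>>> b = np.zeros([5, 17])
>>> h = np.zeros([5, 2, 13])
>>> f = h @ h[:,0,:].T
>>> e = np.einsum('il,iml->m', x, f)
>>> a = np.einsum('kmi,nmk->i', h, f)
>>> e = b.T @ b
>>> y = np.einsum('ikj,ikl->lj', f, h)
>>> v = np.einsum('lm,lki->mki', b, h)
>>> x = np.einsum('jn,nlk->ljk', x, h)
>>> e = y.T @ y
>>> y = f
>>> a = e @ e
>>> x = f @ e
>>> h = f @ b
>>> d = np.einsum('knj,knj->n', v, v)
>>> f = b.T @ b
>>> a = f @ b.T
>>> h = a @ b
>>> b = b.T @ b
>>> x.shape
(5, 2, 5)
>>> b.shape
(17, 17)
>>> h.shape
(17, 17)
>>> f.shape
(17, 17)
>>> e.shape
(5, 5)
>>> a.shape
(17, 5)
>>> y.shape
(5, 2, 5)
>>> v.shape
(17, 2, 13)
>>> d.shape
(2,)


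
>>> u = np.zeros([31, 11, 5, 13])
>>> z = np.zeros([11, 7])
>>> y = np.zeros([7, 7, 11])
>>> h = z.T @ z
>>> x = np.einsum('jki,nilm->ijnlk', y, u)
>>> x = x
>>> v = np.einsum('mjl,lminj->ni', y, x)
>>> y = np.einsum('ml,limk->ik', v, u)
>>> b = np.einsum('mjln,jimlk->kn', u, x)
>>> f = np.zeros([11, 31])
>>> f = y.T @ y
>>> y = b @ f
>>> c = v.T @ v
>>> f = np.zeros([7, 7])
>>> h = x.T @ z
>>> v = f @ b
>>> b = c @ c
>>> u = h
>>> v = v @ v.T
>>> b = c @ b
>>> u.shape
(7, 5, 31, 7, 7)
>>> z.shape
(11, 7)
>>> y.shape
(7, 13)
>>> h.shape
(7, 5, 31, 7, 7)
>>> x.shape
(11, 7, 31, 5, 7)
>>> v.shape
(7, 7)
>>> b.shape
(31, 31)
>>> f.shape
(7, 7)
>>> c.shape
(31, 31)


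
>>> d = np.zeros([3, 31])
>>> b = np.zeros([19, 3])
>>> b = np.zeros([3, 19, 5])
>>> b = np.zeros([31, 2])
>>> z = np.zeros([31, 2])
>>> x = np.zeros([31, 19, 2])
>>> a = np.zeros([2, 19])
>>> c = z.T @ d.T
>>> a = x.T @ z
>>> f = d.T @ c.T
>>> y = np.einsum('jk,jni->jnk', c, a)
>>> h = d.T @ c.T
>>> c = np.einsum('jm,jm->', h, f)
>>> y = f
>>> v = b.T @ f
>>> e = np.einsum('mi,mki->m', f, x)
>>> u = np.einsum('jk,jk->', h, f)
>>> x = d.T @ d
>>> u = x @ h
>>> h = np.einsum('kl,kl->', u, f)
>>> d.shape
(3, 31)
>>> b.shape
(31, 2)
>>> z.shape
(31, 2)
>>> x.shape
(31, 31)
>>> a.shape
(2, 19, 2)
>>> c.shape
()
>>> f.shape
(31, 2)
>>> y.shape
(31, 2)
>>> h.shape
()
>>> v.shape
(2, 2)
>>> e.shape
(31,)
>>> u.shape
(31, 2)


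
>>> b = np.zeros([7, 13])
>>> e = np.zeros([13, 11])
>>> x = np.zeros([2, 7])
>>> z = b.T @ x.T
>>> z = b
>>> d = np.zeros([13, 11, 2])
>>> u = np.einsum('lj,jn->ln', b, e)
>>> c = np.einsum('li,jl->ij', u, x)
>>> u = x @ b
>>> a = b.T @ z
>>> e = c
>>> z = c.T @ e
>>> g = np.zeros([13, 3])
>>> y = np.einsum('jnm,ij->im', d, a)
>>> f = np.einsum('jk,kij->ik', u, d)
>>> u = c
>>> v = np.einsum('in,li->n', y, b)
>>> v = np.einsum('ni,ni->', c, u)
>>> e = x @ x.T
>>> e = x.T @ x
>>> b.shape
(7, 13)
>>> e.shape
(7, 7)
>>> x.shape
(2, 7)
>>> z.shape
(2, 2)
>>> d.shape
(13, 11, 2)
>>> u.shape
(11, 2)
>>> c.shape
(11, 2)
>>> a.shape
(13, 13)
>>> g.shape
(13, 3)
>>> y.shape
(13, 2)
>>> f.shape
(11, 13)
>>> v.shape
()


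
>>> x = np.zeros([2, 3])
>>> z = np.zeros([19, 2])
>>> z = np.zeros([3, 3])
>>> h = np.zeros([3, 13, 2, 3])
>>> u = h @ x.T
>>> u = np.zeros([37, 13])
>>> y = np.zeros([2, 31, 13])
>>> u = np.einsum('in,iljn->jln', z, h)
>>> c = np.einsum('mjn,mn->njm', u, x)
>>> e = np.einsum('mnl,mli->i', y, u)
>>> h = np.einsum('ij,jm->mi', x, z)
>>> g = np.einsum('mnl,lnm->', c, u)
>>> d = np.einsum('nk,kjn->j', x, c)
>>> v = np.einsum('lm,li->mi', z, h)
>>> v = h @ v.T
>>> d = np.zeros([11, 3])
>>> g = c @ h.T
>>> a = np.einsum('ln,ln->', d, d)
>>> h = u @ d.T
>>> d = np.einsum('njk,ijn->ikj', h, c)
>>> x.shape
(2, 3)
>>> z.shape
(3, 3)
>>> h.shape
(2, 13, 11)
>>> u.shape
(2, 13, 3)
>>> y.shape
(2, 31, 13)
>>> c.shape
(3, 13, 2)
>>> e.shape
(3,)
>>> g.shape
(3, 13, 3)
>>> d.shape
(3, 11, 13)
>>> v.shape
(3, 3)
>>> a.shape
()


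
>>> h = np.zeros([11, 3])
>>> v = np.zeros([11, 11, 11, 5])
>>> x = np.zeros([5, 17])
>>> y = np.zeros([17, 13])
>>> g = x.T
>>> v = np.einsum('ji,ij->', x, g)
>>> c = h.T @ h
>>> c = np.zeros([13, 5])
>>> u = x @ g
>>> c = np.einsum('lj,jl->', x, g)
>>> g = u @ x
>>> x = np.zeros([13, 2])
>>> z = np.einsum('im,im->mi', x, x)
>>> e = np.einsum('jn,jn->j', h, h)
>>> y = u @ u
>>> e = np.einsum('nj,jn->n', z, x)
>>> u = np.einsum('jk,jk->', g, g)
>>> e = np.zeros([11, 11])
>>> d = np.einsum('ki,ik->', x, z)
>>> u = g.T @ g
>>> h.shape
(11, 3)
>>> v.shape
()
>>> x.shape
(13, 2)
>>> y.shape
(5, 5)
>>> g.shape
(5, 17)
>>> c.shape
()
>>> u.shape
(17, 17)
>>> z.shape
(2, 13)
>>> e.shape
(11, 11)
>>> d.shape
()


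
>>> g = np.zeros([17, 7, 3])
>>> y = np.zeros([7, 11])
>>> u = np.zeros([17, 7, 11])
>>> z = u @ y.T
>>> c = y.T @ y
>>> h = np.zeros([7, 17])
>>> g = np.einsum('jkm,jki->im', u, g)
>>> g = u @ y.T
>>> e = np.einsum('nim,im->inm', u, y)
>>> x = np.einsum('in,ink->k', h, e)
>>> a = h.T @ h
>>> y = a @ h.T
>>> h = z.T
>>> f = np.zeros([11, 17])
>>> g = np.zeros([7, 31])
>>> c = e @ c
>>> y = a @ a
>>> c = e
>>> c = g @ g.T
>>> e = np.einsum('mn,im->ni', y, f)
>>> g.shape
(7, 31)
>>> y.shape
(17, 17)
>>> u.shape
(17, 7, 11)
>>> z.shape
(17, 7, 7)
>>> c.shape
(7, 7)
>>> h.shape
(7, 7, 17)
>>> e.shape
(17, 11)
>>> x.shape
(11,)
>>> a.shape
(17, 17)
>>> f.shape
(11, 17)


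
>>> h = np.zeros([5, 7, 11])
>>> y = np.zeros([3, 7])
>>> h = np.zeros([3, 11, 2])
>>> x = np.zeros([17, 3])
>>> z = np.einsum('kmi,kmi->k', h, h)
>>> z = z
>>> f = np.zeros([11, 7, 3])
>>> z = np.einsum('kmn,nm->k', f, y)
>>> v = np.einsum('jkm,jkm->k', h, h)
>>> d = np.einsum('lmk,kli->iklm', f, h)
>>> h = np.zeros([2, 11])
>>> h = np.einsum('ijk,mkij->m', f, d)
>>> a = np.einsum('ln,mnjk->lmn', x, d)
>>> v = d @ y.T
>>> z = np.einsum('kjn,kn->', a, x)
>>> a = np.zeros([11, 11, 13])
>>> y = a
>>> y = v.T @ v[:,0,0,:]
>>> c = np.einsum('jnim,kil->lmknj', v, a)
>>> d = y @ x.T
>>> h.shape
(2,)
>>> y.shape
(3, 11, 3, 3)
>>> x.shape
(17, 3)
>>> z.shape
()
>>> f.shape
(11, 7, 3)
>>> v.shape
(2, 3, 11, 3)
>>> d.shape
(3, 11, 3, 17)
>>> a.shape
(11, 11, 13)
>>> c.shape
(13, 3, 11, 3, 2)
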